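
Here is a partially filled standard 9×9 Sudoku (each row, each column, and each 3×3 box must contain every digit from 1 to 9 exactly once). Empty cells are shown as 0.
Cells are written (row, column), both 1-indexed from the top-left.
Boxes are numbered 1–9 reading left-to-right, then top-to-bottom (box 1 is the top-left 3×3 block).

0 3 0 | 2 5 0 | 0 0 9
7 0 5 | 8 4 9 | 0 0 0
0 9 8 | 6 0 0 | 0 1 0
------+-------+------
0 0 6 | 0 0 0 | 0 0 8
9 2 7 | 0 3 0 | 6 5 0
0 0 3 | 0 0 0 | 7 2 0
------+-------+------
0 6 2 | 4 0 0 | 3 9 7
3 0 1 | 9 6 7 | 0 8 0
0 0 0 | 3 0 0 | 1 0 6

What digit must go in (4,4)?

Cell (4,4) itself could take any of {1, 5, 7} by direct elimination.
Consider where 7 can go in column 4.
(5,4) is out (row 5 already has a 7).
(6,4) is out (row 6 already has a 7).
So the only cell in column 4 that can hold 7 is (4,4).
Therefore (4,4) = 7.

7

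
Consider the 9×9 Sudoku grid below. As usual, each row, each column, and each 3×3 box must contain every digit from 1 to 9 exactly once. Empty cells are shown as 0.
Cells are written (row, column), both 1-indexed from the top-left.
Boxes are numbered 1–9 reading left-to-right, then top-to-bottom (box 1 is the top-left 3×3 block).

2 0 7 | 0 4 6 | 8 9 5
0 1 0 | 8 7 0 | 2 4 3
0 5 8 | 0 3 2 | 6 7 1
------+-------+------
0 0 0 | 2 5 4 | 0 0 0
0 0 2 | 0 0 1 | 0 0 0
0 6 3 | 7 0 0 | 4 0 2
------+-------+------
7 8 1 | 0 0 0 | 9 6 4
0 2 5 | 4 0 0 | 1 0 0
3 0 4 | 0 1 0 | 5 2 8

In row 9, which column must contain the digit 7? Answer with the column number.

Consider where 7 can go in row 9.
(9,2) is out (box 7 already has a 7).
(9,4) is out (column 4 already has a 7).
So the only cell in row 9 that can hold 7 is (9,6).
That is column 6.

6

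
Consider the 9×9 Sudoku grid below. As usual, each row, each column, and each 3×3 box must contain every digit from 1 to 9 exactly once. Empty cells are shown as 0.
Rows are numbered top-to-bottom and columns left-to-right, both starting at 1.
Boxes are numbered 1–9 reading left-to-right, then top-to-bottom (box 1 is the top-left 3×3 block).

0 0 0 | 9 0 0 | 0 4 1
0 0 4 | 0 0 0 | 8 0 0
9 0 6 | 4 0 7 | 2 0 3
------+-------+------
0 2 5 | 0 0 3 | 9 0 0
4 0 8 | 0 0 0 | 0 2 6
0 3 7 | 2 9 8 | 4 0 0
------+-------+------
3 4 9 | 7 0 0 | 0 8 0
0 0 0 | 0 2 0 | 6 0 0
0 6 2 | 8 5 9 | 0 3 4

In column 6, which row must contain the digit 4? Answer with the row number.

8

Consider where 4 can go in column 6.
r1c6 is out (row 1 already has a 4).
r2c6 is out (row 2 already has a 4).
r5c6 is out (row 5 already has a 4).
r7c6 is out (row 7 already has a 4).
So the only cell in column 6 that can hold 4 is r8c6.
That is row 8.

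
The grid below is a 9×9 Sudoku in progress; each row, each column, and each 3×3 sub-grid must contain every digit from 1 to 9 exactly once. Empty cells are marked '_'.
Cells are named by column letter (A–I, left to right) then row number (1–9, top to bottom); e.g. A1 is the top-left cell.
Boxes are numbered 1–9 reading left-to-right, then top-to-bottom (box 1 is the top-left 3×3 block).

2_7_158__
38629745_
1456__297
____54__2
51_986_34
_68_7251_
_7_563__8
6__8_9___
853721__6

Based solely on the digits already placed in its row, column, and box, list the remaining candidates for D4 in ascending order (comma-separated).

1,3

Row 4 already contains {2, 4, 5}.
Column D already contains {2, 5, 6, 7, 8, 9}.
Its 3×3 block (box 5) already contains {2, 4, 5, 6, 7, 8, 9}.
Removing those from 1–9 leaves {1, 3} as the candidates for D4.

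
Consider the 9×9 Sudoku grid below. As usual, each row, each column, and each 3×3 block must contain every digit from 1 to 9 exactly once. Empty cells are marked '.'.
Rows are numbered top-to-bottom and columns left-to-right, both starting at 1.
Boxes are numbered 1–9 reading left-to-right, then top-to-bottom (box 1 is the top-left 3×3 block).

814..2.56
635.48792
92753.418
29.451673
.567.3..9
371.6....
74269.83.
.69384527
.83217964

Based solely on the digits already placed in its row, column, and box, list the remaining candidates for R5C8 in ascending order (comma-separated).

Row 5 already contains {3, 5, 6, 7, 9}.
Column 8 already contains {1, 2, 3, 5, 6, 7, 9}.
Its 3×3 block (box 6) already contains {3, 6, 7, 9}.
Removing those from 1–9 leaves {4, 8} as the candidates for R5C8.

4,8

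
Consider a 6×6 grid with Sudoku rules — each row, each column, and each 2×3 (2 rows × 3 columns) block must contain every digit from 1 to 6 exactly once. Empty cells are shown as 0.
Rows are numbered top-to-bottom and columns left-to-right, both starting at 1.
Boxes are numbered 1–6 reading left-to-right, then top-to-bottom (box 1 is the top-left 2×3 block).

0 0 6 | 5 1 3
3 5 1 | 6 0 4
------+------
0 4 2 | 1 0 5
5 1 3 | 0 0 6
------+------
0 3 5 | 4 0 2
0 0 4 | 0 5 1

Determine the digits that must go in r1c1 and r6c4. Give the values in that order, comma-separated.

For r1c1:
  Consider where 4 can go in column 1.
  r3c1 is out (row 3 already has a 4).
  r5c1 is out (row 5 already has a 4).
  r6c1 is out (row 6 already has a 4).
  So the only cell in column 1 that can hold 4 is r1c1.
  So r1c1 = 4.
For r6c4:
  Row 6 already contains {1, 4, 5}.
  Column 4 already contains {1, 4, 5, 6}.
  Its 2×3 block (box 6) already contains {1, 2, 4, 5}.
  The only value from 1–6 not eliminated is 3, so r6c4 = 3.

4,3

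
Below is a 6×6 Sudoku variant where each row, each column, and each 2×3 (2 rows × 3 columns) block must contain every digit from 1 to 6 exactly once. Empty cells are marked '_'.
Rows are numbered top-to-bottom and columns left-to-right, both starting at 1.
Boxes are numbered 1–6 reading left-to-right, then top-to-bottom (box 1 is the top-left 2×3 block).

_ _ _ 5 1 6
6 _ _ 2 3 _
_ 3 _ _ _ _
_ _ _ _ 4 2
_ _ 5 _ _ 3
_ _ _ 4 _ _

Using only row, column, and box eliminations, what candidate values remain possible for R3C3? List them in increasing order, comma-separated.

Row 3 already contains {3}.
Column 3 already contains {5}.
Its 2×3 block (box 3) already contains {3}.
Removing those from 1–6 leaves {1, 2, 4, 6} as the candidates for R3C3.

1,2,4,6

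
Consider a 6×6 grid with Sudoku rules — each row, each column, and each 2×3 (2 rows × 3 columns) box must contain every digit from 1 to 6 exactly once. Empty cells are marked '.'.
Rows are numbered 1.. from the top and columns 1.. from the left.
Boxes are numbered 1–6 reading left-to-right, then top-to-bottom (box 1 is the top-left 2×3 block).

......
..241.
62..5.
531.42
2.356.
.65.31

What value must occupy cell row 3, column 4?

1

Cell row 3, column 4 itself could take any of {1, 3} by direct elimination.
Consider where 1 can go in box 4.
row 3, column 6 is out (column 6 already has a 1).
row 4, column 4 is out (row 4 already has a 1).
So the only cell in box 4 that can hold 1 is row 3, column 4.
Therefore row 3, column 4 = 1.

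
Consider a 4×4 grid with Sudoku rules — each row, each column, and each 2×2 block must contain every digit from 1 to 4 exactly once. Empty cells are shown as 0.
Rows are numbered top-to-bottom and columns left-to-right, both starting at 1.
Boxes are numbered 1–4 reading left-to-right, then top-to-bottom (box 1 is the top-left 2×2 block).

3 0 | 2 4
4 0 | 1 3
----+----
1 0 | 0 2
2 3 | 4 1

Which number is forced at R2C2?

Row 2 already contains {1, 3, 4}.
Column 2 already contains {3}.
Its 2×2 block (box 1) already contains {3, 4}.
The only value from 1–4 not eliminated is 2, so R2C2 = 2.

2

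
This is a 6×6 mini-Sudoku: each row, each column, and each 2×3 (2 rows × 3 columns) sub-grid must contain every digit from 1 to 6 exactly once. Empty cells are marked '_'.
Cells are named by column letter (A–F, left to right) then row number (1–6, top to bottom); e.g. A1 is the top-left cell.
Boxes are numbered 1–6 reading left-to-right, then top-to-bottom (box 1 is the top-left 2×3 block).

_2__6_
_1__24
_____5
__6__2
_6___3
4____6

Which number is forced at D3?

Cell D3 itself could take any of {1, 3, 4, 6} by direct elimination.
Consider where 6 can go in box 4.
E3 is out (column E already has a 6).
D4 is out (row 4 already has a 6).
E4 is out (row 4 already has a 6).
So the only cell in box 4 that can hold 6 is D3.
Therefore D3 = 6.

6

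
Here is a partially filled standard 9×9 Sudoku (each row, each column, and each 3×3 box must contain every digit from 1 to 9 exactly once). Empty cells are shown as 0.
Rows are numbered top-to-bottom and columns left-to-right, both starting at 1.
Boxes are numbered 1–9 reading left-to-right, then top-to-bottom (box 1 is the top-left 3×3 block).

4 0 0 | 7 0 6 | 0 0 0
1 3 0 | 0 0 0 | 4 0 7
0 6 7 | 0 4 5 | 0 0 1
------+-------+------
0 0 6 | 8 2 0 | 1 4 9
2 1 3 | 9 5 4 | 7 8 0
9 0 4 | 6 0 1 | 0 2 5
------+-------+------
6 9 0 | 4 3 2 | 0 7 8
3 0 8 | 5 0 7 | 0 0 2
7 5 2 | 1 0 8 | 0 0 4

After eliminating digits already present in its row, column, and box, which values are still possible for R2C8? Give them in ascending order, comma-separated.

Row 2 already contains {1, 3, 4, 7}.
Column 8 already contains {2, 4, 7, 8}.
Its 3×3 block (box 3) already contains {1, 4, 7}.
Removing those from 1–9 leaves {5, 6, 9} as the candidates for R2C8.

5,6,9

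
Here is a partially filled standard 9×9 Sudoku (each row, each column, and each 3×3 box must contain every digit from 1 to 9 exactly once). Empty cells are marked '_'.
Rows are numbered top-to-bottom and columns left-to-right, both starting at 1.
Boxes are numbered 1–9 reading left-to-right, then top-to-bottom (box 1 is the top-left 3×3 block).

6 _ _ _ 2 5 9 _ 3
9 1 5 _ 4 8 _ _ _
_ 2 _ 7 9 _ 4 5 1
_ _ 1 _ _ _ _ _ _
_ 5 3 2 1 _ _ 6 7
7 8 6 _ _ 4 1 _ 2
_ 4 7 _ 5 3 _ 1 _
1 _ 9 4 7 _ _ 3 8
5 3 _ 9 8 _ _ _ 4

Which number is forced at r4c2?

Row 4 already contains {1}.
Column 2 already contains {1, 2, 3, 4, 5, 8}.
Its 3×3 block (box 4) already contains {1, 3, 5, 6, 7, 8}.
The only value from 1–9 not eliminated is 9, so r4c2 = 9.

9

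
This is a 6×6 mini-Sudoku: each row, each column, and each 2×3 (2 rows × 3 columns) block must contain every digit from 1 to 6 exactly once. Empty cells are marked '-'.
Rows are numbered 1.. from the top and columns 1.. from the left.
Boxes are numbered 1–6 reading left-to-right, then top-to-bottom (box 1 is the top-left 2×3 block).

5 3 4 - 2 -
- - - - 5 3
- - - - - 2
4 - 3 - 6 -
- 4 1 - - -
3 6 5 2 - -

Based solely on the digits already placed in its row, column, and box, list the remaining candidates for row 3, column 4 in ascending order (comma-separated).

Row 3 already contains {2}.
Column 4 already contains {2}.
Its 2×3 block (box 4) already contains {2, 6}.
Removing those from 1–6 leaves {1, 3, 4, 5} as the candidates for row 3, column 4.

1,3,4,5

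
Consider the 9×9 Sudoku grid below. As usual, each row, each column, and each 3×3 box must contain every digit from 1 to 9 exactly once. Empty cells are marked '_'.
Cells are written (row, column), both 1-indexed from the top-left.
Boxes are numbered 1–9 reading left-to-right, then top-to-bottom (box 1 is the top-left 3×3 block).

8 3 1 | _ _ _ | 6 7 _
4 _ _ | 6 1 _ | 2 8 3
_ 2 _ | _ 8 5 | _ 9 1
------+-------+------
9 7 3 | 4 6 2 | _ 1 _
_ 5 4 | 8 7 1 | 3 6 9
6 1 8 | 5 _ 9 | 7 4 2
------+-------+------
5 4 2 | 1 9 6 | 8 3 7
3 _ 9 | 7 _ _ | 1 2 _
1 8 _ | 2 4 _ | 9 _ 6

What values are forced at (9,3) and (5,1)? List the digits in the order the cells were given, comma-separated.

7,2

For (9,3):
  Row 9 already contains {1, 2, 4, 6, 8, 9}.
  Column 3 already contains {1, 2, 3, 4, 8, 9}.
  Its 3×3 block (box 7) already contains {1, 2, 3, 4, 5, 8, 9}.
  The only value from 1–9 not eliminated is 7, so (9,3) = 7.
For (5,1):
  Row 5 already contains {1, 3, 4, 5, 6, 7, 8, 9}.
  Column 1 already contains {1, 3, 4, 5, 6, 8, 9}.
  Its 3×3 block (box 4) already contains {1, 3, 4, 5, 6, 7, 8, 9}.
  The only value from 1–9 not eliminated is 2, so (5,1) = 2.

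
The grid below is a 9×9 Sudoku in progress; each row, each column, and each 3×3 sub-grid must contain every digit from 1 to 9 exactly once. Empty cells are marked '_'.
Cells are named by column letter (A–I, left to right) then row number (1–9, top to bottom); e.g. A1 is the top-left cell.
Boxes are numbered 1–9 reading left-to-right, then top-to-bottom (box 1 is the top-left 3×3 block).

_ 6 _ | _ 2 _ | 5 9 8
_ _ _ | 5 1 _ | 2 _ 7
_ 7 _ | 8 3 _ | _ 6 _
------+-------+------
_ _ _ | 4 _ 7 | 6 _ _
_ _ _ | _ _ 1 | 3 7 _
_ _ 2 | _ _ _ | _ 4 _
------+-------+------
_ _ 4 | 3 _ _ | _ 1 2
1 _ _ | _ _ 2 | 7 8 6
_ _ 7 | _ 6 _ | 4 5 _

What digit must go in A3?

2

Cell A3 itself could take any of {2, 4, 5, 9} by direct elimination.
Consider where 2 can go in box 1.
A1 is out (row 1 already has a 2). C1 is out (row 1 already has a 2). A2 is out (row 2 already has a 2). B2 is out (row 2 already has a 2). The remaining empty cells in box 1 are similarly blocked.
So the only cell in box 1 that can hold 2 is A3.
Therefore A3 = 2.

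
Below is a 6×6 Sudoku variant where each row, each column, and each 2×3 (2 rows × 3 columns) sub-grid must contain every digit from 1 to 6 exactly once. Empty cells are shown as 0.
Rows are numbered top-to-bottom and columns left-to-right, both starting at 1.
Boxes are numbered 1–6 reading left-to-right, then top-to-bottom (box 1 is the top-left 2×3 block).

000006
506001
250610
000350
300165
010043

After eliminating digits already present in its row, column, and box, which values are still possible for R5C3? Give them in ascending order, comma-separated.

Row 5 already contains {1, 3, 5, 6}.
Column 3 already contains {6}.
Its 2×3 block (box 5) already contains {1, 3}.
Removing those from 1–6 leaves {2, 4} as the candidates for R5C3.

2,4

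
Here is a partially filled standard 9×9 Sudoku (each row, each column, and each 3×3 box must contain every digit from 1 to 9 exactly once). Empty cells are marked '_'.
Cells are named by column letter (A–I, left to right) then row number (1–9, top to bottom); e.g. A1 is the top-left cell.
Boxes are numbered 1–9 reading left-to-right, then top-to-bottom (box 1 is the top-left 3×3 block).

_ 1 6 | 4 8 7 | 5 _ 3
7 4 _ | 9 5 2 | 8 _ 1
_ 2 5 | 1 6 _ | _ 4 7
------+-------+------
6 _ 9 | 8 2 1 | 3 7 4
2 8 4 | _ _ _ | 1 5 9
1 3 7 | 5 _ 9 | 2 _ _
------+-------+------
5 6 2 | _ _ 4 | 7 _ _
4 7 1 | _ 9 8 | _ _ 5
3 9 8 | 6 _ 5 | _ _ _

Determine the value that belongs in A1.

Row 1 already contains {1, 3, 4, 5, 6, 7, 8}.
Column A already contains {1, 2, 3, 4, 5, 6, 7}.
Its 3×3 block (box 1) already contains {1, 2, 4, 5, 6, 7}.
The only value from 1–9 not eliminated is 9, so A1 = 9.

9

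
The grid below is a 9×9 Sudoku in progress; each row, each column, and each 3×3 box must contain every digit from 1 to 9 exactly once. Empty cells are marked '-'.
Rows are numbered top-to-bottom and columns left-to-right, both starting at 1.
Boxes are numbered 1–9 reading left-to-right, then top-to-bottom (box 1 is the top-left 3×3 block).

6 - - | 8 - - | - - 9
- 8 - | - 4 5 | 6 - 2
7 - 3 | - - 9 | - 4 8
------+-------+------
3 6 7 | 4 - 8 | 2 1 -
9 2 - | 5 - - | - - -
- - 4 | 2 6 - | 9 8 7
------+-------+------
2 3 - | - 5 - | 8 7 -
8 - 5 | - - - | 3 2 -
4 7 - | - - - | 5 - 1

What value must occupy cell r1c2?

4

Cell r1c2 itself could take any of {1, 4, 5} by direct elimination.
Consider where 4 can go in row 1.
r1c3 is out (column 3 already has a 4).
r1c5 is out (column 5 already has a 4).
r1c6 is out (box 2 already has a 4).
r1c7 is out (box 3 already has a 4).
r1c8 is out (column 8 already has a 4).
So the only cell in row 1 that can hold 4 is r1c2.
Therefore r1c2 = 4.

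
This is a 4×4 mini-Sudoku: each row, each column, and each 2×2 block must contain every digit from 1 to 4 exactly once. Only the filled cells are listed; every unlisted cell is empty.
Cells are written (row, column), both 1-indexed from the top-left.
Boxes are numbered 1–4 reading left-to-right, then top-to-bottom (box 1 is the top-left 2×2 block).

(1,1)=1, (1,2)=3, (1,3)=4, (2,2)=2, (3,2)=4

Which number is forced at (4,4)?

4

Cell (4,4) itself could take any of {1, 2, 3, 4} by direct elimination.
Consider where 4 can go in column 4.
(1,4) is out (row 1 already has a 4).
(2,4) is out (box 2 already has a 4).
(3,4) is out (row 3 already has a 4).
So the only cell in column 4 that can hold 4 is (4,4).
Therefore (4,4) = 4.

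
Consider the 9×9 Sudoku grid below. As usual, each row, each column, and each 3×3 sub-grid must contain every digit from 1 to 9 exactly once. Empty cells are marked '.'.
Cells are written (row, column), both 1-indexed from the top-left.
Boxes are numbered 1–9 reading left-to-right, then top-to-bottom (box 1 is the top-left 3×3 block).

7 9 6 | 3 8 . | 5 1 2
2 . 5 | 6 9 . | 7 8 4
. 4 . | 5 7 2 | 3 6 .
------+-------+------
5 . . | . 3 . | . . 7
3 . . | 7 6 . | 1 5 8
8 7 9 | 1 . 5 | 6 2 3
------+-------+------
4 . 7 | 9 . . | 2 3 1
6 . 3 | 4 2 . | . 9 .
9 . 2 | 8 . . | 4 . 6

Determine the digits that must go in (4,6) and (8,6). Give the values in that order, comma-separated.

8,7

For (4,6):
  Consider where 8 can go in box 5.
  (4,4) is out (column 4 already has a 8).
  (5,6) is out (row 5 already has a 8).
  (6,5) is out (row 6 already has a 8).
  So the only cell in box 5 that can hold 8 is (4,6).
  So (4,6) = 8.
For (8,6):
  Consider where 7 can go in row 8.
  (8,2) is out (column 2 already has a 7).
  (8,7) is out (column 7 already has a 7).
  (8,9) is out (column 9 already has a 7).
  So the only cell in row 8 that can hold 7 is (8,6).
  So (8,6) = 7.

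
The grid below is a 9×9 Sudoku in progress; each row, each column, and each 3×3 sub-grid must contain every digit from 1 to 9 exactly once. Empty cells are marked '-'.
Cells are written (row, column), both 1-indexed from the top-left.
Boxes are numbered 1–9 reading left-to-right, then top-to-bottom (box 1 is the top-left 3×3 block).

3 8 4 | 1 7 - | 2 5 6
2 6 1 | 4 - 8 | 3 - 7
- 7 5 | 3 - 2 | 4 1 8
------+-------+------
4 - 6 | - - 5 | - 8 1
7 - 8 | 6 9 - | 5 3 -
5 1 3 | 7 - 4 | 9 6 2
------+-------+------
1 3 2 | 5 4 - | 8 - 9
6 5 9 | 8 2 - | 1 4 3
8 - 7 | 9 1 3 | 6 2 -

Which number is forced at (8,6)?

7

Row 8 already contains {1, 2, 3, 4, 5, 6, 8, 9}.
Column 6 already contains {2, 3, 4, 5, 8}.
Its 3×3 block (box 8) already contains {1, 2, 3, 4, 5, 8, 9}.
The only value from 1–9 not eliminated is 7, so (8,6) = 7.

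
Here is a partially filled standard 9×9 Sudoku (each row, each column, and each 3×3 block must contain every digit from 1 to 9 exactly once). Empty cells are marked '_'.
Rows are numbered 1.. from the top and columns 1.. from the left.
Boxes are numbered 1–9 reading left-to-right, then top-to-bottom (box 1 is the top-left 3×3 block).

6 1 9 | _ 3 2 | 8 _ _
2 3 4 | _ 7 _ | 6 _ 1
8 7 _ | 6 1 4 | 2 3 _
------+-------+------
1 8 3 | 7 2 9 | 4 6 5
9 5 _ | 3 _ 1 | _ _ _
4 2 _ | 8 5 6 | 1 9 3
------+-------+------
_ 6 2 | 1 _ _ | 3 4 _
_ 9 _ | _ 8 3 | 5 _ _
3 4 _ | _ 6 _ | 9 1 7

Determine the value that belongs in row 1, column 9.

4

Row 1 already contains {1, 2, 3, 6, 8, 9}.
Column 9 already contains {1, 3, 5, 7}.
Its 3×3 block (box 3) already contains {1, 2, 3, 6, 8}.
The only value from 1–9 not eliminated is 4, so row 1, column 9 = 4.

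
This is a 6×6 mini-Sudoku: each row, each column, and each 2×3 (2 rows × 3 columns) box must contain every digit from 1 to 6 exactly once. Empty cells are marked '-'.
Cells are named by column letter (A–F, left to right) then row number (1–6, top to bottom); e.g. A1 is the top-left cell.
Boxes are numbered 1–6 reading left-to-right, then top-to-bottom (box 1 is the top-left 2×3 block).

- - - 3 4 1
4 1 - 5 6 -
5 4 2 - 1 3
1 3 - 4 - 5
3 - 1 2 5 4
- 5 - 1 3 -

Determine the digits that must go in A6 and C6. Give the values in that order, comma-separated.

For A6:
  Consider where 2 can go in box 5.
  B5 is out (row 5 already has a 2).
  C6 is out (column C already has a 2).
  So the only cell in box 5 that can hold 2 is A6.
  So A6 = 2.
For C6:
  Consider where 4 can go in box 5.
  B5 is out (row 5 already has a 4).
  A6 is out (column A already has a 4).
  So the only cell in box 5 that can hold 4 is C6.
  So C6 = 4.

2,4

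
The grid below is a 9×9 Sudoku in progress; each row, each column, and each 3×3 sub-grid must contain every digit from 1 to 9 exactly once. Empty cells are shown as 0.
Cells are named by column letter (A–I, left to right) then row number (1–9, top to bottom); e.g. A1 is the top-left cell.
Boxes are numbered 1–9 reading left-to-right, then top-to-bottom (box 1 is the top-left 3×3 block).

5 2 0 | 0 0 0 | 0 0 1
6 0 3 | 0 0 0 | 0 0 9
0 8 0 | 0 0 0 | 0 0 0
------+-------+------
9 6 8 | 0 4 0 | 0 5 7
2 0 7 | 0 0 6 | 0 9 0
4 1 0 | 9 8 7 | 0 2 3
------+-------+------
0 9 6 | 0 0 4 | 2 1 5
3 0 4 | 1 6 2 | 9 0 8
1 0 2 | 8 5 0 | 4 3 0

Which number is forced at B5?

3

Cell B5 itself could take any of {3, 5} by direct elimination.
Consider where 3 can go in column B.
B2 is out (row 2 already has a 3).
B8 is out (row 8 already has a 3).
B9 is out (row 9 already has a 3).
So the only cell in column B that can hold 3 is B5.
Therefore B5 = 3.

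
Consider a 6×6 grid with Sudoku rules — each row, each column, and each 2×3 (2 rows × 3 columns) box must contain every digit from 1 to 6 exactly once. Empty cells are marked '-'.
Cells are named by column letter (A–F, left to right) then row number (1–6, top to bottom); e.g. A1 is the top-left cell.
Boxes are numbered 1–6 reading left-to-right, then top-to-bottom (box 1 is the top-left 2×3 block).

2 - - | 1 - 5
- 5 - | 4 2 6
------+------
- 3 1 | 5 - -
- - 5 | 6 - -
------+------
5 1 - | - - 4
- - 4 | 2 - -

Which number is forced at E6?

5

Cell E6 itself could take any of {1, 3, 5, 6} by direct elimination.
Consider where 5 can go in column E.
E1 is out (row 1 already has a 5).
E3 is out (row 3 already has a 5).
E4 is out (row 4 already has a 5).
E5 is out (row 5 already has a 5).
So the only cell in column E that can hold 5 is E6.
Therefore E6 = 5.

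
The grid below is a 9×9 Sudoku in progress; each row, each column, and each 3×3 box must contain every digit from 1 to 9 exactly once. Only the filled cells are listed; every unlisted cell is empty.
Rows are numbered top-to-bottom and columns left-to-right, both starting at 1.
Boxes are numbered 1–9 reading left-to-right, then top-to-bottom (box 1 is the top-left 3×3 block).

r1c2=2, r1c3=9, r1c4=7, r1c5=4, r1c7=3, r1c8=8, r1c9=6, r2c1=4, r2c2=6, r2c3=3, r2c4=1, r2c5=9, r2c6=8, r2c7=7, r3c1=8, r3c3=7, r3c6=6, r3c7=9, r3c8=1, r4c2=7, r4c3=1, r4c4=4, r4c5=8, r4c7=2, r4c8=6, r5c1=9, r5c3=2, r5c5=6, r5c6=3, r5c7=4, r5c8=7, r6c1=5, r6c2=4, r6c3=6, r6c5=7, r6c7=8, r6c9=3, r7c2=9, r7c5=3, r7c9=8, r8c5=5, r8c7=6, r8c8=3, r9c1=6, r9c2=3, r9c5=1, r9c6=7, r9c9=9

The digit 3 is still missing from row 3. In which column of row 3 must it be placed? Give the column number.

4

Consider where 3 can go in row 3.
r3c2 is out (column 2 already has a 3).
r3c5 is out (column 5 already has a 3).
r3c9 is out (column 9 already has a 3).
So the only cell in row 3 that can hold 3 is r3c4.
That is column 4.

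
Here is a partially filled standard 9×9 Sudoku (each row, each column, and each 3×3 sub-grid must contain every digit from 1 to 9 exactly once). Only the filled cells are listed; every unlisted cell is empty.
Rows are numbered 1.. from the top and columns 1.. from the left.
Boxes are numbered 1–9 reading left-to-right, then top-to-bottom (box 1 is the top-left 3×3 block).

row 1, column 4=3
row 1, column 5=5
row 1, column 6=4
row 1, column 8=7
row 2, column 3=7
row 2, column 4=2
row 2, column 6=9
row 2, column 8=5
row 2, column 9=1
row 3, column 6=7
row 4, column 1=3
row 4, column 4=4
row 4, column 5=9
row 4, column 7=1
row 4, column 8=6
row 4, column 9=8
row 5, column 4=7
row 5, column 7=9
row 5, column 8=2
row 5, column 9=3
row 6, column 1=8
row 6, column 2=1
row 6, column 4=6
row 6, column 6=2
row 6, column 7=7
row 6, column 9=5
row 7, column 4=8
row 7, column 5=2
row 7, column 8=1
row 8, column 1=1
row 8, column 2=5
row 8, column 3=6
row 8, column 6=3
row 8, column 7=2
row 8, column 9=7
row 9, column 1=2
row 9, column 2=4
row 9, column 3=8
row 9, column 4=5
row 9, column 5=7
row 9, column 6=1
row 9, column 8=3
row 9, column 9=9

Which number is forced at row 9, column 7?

6

Row 9 already contains {1, 2, 3, 4, 5, 7, 8, 9}.
Column 7 already contains {1, 2, 7, 9}.
Its 3×3 block (box 9) already contains {1, 2, 3, 7, 9}.
The only value from 1–9 not eliminated is 6, so row 9, column 7 = 6.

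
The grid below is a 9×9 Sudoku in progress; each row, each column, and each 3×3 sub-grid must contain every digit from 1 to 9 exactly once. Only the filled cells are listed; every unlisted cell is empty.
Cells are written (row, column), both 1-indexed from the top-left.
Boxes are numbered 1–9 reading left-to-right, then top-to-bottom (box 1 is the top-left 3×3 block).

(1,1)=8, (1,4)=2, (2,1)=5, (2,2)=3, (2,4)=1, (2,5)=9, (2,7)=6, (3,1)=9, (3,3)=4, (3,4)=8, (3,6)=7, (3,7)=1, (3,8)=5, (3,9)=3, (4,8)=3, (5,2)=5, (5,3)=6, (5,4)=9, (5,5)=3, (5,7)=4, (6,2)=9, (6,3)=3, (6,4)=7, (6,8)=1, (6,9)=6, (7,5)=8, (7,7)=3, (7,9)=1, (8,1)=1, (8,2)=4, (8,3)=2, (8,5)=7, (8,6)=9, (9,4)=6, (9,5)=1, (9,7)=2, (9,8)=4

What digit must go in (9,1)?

3

Cell (9,1) itself could take any of {3, 7} by direct elimination.
Consider where 3 can go in box 7.
(7,1) is out (row 7 already has a 3).
(7,2) is out (row 7 already has a 3).
(7,3) is out (row 7 already has a 3).
(9,2) is out (column 2 already has a 3).
(9,3) is out (column 3 already has a 3).
So the only cell in box 7 that can hold 3 is (9,1).
Therefore (9,1) = 3.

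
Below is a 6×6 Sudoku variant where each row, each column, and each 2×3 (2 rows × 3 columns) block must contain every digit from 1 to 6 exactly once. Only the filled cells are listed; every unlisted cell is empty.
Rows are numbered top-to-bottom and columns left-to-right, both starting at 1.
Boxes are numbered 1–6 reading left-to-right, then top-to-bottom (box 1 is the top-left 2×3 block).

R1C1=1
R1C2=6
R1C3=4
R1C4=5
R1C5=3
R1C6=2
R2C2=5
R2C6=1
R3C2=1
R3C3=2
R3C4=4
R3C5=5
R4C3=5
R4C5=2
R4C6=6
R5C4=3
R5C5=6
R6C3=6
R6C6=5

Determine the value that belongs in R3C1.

6

Cell R3C1 itself could take any of {3, 6} by direct elimination.
Consider where 6 can go in column 1.
R2C1 is out (box 1 already has a 6).
R4C1 is out (row 4 already has a 6).
R5C1 is out (row 5 already has a 6).
R6C1 is out (row 6 already has a 6).
So the only cell in column 1 that can hold 6 is R3C1.
Therefore R3C1 = 6.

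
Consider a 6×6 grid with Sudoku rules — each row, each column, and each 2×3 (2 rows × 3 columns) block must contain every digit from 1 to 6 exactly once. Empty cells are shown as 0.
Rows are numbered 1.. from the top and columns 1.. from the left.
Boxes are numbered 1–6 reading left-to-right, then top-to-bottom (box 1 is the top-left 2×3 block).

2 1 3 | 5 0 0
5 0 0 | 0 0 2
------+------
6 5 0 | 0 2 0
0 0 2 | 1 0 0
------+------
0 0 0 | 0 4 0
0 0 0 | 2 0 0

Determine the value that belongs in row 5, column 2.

Cell row 5, column 2 itself could take any of {2, 3, 6} by direct elimination.
Consider where 2 can go in row 5.
row 5, column 1 is out (column 1 already has a 2).
row 5, column 3 is out (column 3 already has a 2).
row 5, column 4 is out (column 4 already has a 2).
row 5, column 6 is out (column 6 already has a 2).
So the only cell in row 5 that can hold 2 is row 5, column 2.
Therefore row 5, column 2 = 2.

2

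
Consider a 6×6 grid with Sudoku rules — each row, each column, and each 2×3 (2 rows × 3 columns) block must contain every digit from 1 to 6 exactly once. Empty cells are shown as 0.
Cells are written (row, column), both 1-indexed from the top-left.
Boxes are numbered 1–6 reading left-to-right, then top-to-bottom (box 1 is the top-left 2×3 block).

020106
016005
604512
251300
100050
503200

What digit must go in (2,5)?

2

Cell (2,5) itself could take any of {2, 3, 4} by direct elimination.
Consider where 2 can go in column 5.
(1,5) is out (row 1 already has a 2).
(4,5) is out (row 4 already has a 2).
(6,5) is out (row 6 already has a 2).
So the only cell in column 5 that can hold 2 is (2,5).
Therefore (2,5) = 2.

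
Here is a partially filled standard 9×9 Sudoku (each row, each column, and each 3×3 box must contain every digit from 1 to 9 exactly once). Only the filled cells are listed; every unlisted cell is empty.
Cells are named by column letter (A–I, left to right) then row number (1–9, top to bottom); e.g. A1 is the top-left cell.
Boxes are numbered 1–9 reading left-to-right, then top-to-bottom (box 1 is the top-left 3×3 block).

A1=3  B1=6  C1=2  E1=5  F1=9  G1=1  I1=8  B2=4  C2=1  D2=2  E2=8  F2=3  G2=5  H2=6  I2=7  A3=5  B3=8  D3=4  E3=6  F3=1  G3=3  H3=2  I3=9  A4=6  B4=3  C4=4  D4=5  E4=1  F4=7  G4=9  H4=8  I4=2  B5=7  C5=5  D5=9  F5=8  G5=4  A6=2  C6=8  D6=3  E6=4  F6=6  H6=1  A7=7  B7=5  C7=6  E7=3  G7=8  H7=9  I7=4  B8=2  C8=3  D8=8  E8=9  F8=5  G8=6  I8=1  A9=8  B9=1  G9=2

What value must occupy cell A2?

9

Row 2 already contains {1, 2, 3, 4, 5, 6, 7, 8}.
Column A already contains {2, 3, 5, 6, 7, 8}.
Its 3×3 block (box 1) already contains {1, 2, 3, 4, 5, 6, 8}.
The only value from 1–9 not eliminated is 9, so A2 = 9.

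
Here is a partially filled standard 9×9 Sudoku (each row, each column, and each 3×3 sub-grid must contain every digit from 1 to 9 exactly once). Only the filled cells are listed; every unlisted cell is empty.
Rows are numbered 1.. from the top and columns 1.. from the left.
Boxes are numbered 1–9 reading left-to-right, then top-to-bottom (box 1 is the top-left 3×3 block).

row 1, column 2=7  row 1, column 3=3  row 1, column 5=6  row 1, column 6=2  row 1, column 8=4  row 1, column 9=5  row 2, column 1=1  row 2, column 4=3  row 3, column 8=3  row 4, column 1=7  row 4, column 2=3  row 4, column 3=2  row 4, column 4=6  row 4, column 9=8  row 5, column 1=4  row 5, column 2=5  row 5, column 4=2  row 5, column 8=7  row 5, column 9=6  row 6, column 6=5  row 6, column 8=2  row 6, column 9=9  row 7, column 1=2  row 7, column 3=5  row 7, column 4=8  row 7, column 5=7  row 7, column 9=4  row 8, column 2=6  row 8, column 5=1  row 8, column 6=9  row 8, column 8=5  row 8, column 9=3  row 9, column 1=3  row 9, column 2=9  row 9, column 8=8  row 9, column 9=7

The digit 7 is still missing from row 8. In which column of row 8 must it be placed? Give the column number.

Consider where 7 can go in row 8.
row 8, column 1 is out (column 1 already has a 7).
row 8, column 4 is out (box 8 already has a 7).
row 8, column 7 is out (box 9 already has a 7).
So the only cell in row 8 that can hold 7 is row 8, column 3.
That is column 3.

3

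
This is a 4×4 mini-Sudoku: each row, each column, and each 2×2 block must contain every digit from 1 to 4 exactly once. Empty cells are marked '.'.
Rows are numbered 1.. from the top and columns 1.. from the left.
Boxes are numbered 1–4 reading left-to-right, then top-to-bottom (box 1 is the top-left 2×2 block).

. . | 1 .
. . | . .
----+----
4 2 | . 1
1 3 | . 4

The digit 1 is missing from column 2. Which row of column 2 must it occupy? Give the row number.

2

Consider where 1 can go in column 2.
row 1, column 2 is out (row 1 already has a 1).
So the only cell in column 2 that can hold 1 is row 2, column 2.
That is row 2.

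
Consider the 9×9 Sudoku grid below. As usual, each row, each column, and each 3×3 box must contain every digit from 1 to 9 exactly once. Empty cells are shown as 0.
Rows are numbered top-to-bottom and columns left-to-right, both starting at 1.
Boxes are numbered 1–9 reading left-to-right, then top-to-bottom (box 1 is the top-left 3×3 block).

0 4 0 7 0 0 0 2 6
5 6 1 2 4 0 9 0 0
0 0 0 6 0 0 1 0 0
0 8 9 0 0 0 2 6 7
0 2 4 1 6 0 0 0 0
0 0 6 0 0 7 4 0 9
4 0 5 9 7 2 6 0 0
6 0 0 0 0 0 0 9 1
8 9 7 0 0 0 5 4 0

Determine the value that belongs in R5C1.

7

Cell R5C1 itself could take any of {3, 7} by direct elimination.
Consider where 7 can go in row 5.
R5C6 is out (column 6 already has a 7).
R5C7 is out (box 6 already has a 7).
R5C8 is out (box 6 already has a 7).
R5C9 is out (column 9 already has a 7).
So the only cell in row 5 that can hold 7 is R5C1.
Therefore R5C1 = 7.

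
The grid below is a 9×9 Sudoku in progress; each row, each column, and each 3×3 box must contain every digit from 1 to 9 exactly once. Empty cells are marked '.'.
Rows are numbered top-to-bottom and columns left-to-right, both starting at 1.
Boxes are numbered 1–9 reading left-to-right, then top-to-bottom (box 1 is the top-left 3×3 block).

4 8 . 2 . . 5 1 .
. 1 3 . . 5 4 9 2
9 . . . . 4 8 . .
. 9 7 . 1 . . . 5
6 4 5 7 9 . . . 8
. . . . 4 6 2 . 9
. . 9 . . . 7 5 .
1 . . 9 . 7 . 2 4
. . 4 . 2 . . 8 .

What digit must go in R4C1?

Cell R4C1 itself could take any of {2, 3, 8} by direct elimination.
Consider where 2 can go in box 4.
R6C1 is out (row 6 already has a 2).
R6C2 is out (row 6 already has a 2).
R6C3 is out (row 6 already has a 2).
So the only cell in box 4 that can hold 2 is R4C1.
Therefore R4C1 = 2.

2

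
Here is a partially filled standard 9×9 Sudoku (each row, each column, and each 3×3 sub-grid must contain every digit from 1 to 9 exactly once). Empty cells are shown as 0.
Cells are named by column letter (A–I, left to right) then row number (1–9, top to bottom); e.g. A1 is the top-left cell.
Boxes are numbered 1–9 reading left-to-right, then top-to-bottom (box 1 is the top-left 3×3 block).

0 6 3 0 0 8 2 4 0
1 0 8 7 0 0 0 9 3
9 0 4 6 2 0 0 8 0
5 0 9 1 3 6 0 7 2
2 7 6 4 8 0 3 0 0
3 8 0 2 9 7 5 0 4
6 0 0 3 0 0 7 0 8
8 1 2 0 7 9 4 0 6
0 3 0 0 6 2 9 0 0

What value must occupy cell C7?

5

Row 7 already contains {3, 6, 7, 8}.
Column C already contains {2, 3, 4, 6, 8, 9}.
Its 3×3 block (box 7) already contains {1, 2, 3, 6, 8}.
The only value from 1–9 not eliminated is 5, so C7 = 5.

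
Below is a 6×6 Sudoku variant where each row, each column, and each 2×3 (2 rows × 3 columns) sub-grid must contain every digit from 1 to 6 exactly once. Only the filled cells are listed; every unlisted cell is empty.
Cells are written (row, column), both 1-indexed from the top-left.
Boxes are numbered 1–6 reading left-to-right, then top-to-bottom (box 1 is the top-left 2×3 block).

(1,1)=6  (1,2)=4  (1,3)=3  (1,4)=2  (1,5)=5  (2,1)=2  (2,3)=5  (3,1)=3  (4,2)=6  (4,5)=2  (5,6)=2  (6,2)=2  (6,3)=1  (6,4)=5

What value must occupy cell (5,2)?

Cell (5,2) itself could take any of {3, 5} by direct elimination.
Consider where 3 can go in column 2.
(2,2) is out (box 1 already has a 3).
(3,2) is out (row 3 already has a 3).
So the only cell in column 2 that can hold 3 is (5,2).
Therefore (5,2) = 3.

3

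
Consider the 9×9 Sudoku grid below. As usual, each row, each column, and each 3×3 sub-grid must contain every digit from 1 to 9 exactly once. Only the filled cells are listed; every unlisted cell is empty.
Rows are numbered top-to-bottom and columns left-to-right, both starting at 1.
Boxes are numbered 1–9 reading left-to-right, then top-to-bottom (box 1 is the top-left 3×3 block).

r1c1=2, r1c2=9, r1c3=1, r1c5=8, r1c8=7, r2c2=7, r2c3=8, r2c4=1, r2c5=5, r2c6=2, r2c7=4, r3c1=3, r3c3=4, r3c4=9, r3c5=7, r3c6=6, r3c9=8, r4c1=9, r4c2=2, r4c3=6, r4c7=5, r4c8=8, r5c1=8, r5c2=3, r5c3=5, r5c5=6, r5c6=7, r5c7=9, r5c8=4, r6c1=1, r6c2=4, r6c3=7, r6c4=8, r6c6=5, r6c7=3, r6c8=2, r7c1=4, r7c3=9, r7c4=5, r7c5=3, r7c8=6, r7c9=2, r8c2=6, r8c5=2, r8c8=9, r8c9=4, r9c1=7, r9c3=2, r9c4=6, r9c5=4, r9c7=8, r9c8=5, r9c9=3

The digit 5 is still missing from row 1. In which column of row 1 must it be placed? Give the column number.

Consider where 5 can go in row 1.
r1c4 is out (column 4 already has a 5).
r1c6 is out (column 6 already has a 5).
r1c7 is out (column 7 already has a 5).
So the only cell in row 1 that can hold 5 is r1c9.
That is column 9.

9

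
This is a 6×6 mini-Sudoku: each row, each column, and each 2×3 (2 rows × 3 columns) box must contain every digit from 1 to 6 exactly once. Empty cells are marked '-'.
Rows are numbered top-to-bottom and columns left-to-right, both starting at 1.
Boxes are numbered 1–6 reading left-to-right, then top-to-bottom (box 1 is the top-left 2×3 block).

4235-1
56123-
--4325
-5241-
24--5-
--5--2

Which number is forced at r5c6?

3

Cell r5c6 itself could take any of {3, 6} by direct elimination.
Consider where 3 can go in row 5.
r5c3 is out (column 3 already has a 3).
r5c4 is out (column 4 already has a 3).
So the only cell in row 5 that can hold 3 is r5c6.
Therefore r5c6 = 3.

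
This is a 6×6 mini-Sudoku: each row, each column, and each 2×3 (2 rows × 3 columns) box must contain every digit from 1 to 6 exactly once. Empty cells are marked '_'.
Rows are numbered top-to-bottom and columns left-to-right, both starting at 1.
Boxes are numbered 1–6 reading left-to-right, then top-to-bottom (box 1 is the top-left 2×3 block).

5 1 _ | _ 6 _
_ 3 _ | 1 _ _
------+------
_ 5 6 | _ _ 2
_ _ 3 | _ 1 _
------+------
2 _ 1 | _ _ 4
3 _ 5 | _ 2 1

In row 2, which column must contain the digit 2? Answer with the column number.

3

Consider where 2 can go in row 2.
r2c1 is out (column 1 already has a 2).
r2c5 is out (column 5 already has a 2).
r2c6 is out (column 6 already has a 2).
So the only cell in row 2 that can hold 2 is r2c3.
That is column 3.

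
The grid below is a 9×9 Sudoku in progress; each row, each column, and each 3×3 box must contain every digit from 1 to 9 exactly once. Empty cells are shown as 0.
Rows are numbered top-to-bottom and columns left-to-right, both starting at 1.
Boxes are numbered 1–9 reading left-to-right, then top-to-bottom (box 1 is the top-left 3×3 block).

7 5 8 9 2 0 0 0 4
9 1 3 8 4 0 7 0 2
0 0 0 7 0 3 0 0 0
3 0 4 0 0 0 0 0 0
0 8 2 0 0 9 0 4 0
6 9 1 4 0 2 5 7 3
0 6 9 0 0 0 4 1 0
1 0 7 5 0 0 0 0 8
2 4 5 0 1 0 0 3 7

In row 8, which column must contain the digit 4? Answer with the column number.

6

Consider where 4 can go in row 8.
R8C2 is out (column 2 already has a 4).
R8C5 is out (column 5 already has a 4).
R8C7 is out (column 7 already has a 4).
R8C8 is out (column 8 already has a 4).
So the only cell in row 8 that can hold 4 is R8C6.
That is column 6.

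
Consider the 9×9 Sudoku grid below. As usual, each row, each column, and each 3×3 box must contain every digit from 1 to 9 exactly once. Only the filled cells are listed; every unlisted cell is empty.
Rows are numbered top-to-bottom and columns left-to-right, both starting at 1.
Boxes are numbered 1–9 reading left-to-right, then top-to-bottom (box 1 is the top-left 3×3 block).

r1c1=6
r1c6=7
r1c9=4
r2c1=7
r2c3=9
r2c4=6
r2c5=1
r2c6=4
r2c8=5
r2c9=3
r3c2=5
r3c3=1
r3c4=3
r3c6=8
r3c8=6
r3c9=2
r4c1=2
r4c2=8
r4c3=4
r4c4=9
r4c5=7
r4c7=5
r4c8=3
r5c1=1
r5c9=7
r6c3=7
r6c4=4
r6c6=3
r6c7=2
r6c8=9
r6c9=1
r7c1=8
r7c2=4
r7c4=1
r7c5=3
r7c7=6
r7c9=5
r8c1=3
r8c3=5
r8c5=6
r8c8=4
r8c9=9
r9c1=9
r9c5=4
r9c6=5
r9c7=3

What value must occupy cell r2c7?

Row 2 already contains {1, 3, 4, 5, 6, 7, 9}.
Column 7 already contains {2, 3, 5, 6}.
Its 3×3 block (box 3) already contains {2, 3, 4, 5, 6}.
The only value from 1–9 not eliminated is 8, so r2c7 = 8.

8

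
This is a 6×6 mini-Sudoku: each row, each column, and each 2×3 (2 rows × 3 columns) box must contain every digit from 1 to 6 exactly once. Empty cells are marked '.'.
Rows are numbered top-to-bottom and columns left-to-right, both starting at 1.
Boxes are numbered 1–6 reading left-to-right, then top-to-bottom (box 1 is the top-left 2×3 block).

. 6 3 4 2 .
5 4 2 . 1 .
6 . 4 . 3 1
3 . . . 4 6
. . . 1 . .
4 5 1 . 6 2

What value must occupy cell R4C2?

1

Cell R4C2 itself could take any of {1, 2} by direct elimination.
Consider where 1 can go in column 2.
R3C2 is out (row 3 already has a 1).
R5C2 is out (row 5 already has a 1).
So the only cell in column 2 that can hold 1 is R4C2.
Therefore R4C2 = 1.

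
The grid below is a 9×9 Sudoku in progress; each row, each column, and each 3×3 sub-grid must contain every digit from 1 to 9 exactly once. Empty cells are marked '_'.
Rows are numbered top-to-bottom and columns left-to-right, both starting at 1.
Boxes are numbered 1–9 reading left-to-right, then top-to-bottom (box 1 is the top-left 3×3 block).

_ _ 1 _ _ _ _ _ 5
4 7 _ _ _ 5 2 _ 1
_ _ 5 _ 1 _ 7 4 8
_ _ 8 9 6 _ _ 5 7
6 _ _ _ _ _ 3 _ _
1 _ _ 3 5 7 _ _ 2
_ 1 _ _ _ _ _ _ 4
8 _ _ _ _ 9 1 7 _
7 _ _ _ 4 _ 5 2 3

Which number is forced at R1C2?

Cell R1C2 itself could take any of {2, 3, 6, 8, 9} by direct elimination.
Consider where 8 can go in box 1.
R1C1 is out (column 1 already has a 8).
R2C3 is out (column 3 already has a 8).
R3C1 is out (row 3 already has a 8).
R3C2 is out (row 3 already has a 8).
So the only cell in box 1 that can hold 8 is R1C2.
Therefore R1C2 = 8.

8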